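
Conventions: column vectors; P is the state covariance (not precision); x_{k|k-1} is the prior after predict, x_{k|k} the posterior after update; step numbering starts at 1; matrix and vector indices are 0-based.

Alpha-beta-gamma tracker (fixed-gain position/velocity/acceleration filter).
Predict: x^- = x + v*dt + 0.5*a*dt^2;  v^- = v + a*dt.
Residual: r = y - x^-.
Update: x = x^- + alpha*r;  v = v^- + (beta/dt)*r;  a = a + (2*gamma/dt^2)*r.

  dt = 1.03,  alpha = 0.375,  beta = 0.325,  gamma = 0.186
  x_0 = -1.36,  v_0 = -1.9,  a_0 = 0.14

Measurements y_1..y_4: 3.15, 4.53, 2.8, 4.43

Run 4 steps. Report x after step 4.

x_post = 10.0294

step 1: x_pred=-3.2427  r=6.3927  x^+=-0.8455  v^+=0.2613  a^+=2.3816
step 2: x_pred=0.6870  r=3.8430  x^+=2.1281  v^+=3.9270  a^+=3.7291
step 3: x_pred=8.1510  r=-5.3510  x^+=6.1444  v^+=6.0795  a^+=1.8528
step 4: x_pred=13.3891  r=-8.9591  x^+=10.0294  v^+=5.1610  a^+=-1.2887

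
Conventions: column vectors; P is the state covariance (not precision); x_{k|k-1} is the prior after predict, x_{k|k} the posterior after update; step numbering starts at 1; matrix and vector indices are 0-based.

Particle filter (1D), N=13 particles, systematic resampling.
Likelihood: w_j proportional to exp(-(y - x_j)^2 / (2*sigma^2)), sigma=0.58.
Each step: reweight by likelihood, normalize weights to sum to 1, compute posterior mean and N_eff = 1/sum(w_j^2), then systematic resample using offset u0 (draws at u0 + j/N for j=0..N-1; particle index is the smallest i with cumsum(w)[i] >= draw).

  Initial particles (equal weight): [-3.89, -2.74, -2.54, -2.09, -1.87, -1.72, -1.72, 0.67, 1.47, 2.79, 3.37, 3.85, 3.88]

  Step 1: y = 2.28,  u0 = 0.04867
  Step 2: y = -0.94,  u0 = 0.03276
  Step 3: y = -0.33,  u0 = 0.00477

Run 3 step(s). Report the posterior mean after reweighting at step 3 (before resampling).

step 1: w=[0.0000, 0.0000, 0.0000, 0.0000, 0.0000, 0.0000, 0.0000, 0.0164, 0.2908, 0.5239, 0.1319, 0.0198, 0.0172]  mean=2.4876  Neff=2.6493  idx=[8, 8, 8, 8, 9, 9, 9, 9, 9, 9, 9, 10, 11]
step 2: w=[0.2500, 0.2500, 0.2500, 0.2500, 0.0000, 0.0000, 0.0000, 0.0000, 0.0000, 0.0000, 0.0000, 0.0000, 0.0000]  mean=1.4700  Neff=4.0001  idx=[0, 0, 0, 1, 1, 1, 1, 2, 2, 2, 3, 3, 3]
step 3: w=[0.0769, 0.0769, 0.0769, 0.0769, 0.0769, 0.0769, 0.0769, 0.0769, 0.0769, 0.0769, 0.0769, 0.0769, 0.0769]  mean=1.4700  Neff=13.0000  idx=[0, 1, 2, 3, 4, 5, 6, 7, 8, 9, 10, 11, 12]

post_mean = 1.4700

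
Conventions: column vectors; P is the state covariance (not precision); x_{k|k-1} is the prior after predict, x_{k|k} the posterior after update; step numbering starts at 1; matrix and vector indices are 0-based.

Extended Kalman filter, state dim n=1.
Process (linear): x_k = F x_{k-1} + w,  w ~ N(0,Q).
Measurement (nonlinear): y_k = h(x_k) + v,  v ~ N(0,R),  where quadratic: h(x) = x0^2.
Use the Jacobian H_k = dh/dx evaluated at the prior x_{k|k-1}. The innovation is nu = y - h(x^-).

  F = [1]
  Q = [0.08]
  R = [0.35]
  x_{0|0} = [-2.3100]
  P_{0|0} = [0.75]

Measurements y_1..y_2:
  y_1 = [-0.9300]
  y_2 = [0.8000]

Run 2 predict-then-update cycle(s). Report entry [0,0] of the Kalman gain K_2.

step 1: x^-=[-2.3100]  P^-=[0.8300]  H_jac=[-4.6200]  S=[18.0659]  K=[-0.2123]  nu=[-6.2661]  x^+=[-0.9800]  P^+=[0.0161]
step 2: x^-=[-0.9800]  P^-=[0.0961]  H_jac=[-1.9600]  S=[0.7191]  K=[-0.2619]  nu=[-0.1604]  x^+=[-0.9380]  P^+=[0.0468]

K[0,0] = -0.2619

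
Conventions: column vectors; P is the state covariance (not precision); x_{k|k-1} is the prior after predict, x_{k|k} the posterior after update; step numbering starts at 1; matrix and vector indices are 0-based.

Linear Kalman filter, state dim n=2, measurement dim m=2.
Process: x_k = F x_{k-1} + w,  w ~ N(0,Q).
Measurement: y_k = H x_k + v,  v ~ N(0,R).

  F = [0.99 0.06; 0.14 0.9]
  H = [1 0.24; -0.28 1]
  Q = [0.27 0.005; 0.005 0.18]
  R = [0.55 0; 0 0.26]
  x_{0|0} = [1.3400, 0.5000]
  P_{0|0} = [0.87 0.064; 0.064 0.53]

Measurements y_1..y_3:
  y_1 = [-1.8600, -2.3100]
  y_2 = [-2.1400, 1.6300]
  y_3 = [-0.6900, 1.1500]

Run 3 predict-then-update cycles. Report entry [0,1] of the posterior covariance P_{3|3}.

step 1: x^-=[1.3566, 0.6376]  P^-=[1.1322 0.2118; 0.2118 0.6425]  S=[1.8209 0.0347; 0.0347 0.8727]  K=[0.6525 -0.1466; 0.1884 0.6608]  nu=[-3.3696, -2.5678]  x^+=[-0.4657, -1.6939]  P^+=[0.3448 0.0585; 0.0585 0.1882]
step 2: x^-=[-0.5627, -1.5898]  P^-=[0.6156 0.1155; 0.1155 0.3539]  S=[1.2414 0.0203; 0.0203 0.5975]  K=[0.5201 -0.1128; 0.1527 0.5330]  nu=[-1.1957, 3.0622]  x^+=[-1.5301, -0.1403]  P^+=[0.2746 0.0476; 0.0476 0.1519]
step 3: x^-=[-1.5232, -0.3404]  P^-=[0.5454 0.0940; 0.0940 0.3204]  S=[1.1589 0.0119; 0.0119 0.5705]  K=[0.4912 -0.1131; 0.1422 0.5125]  nu=[0.9149, 1.0639]  x^+=[-1.1941, 0.3349]  P^+=[0.2598 0.0433; 0.0433 0.1454]

P_post[0,1] = 0.0433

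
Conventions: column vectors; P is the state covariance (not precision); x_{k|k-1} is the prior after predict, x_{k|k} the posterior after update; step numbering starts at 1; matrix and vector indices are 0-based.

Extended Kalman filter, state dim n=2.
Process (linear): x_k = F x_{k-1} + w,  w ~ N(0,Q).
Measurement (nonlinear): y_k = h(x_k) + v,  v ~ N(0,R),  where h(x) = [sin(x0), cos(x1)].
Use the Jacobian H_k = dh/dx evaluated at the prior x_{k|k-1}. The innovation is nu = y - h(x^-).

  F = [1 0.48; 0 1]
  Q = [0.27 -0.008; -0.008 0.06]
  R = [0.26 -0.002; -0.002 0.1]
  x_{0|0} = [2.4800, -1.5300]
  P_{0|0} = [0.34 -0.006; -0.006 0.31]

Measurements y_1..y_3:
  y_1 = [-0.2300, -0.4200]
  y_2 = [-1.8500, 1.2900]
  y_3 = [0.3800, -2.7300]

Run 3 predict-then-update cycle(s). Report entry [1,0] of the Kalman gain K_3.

K[1,0] = 0.0157

step 1: x^-=[1.7456, -1.5300]  P^-=[0.6757 0.1348; 0.1348 0.3700]  H_jac=[-0.1739 0.0000; 0.0000 0.9992]  S=[0.2804 -0.0254; -0.0254 0.4694]  K=[-0.3949 0.2656; -0.0123 0.7869]  nu=[-1.2148, -0.4608]  x^+=[2.1030, -1.8777]  P^+=[0.5935 0.0274; 0.0274 0.0788]
step 2: x^-=[1.2017, -1.8777]  P^-=[0.9079 0.0572; 0.0572 0.1388]  H_jac=[0.3608 0.0000; 0.0000 0.9533]  S=[0.3782 0.0177; 0.0177 0.2261]  K=[0.8580 0.1740; 0.0273 0.5830]  nu=[-2.7826, 1.5921]  x^+=[-0.9088, -1.0256]  P^+=[0.6174 0.0165; 0.0165 0.0611]
step 3: x^-=[-1.4011, -1.0256]  P^-=[0.9172 0.0378; 0.0378 0.1211]  H_jac=[0.1689 0.0000; 0.0000 0.8550]  S=[0.2862 0.0035; 0.0035 0.1885]  K=[0.5394 0.1615; 0.0157 0.5489]  nu=[1.3656, -3.2486]  x^+=[-1.1889, -2.7874]  P^+=[0.8285 0.0176; 0.0176 0.0642]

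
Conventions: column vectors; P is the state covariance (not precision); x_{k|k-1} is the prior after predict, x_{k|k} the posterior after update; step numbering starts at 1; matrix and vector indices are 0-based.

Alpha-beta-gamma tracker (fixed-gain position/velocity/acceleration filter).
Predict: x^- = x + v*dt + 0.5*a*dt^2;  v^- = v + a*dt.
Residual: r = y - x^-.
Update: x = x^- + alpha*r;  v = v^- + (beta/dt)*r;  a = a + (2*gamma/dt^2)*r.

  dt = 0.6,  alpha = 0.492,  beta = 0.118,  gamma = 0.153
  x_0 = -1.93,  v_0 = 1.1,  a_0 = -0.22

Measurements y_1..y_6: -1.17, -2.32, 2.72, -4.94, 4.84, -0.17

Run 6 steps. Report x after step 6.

step 1: x_pred=-1.3096  r=0.1396  x^+=-1.2409  v^+=0.9955  a^+=-0.1013
step 2: x_pred=-0.6619  r=-1.6581  x^+=-1.4777  v^+=0.6086  a^+=-1.5107
step 3: x_pred=-1.3845  r=4.1045  x^+=0.6349  v^+=0.5093  a^+=1.9781
step 4: x_pred=1.2966  r=-6.2366  x^+=-1.7718  v^+=0.4696  a^+=-3.3230
step 5: x_pred=-2.0882  r=6.9282  x^+=1.3205  v^+=-0.1616  a^+=2.5659
step 6: x_pred=1.6854  r=-1.8554  x^+=0.7725  v^+=1.0130  a^+=0.9889

x_post = 0.7725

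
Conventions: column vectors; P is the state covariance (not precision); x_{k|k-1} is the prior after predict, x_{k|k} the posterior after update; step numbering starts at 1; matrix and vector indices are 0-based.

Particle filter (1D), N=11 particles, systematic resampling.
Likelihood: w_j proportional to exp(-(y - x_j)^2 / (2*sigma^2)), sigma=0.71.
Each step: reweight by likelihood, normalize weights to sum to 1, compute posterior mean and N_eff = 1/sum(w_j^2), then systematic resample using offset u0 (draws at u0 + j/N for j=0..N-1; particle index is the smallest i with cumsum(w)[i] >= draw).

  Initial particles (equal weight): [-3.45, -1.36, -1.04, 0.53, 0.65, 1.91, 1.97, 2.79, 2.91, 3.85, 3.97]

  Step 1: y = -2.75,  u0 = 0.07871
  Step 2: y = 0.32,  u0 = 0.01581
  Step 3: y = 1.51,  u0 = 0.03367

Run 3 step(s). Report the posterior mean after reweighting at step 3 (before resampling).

post_mean = -1.0815

step 1: w=[0.7526, 0.1800, 0.0673, 0.0000, 0.0000, 0.0000, 0.0000, 0.0000, 0.0000, 0.0000, 0.0000]  mean=-2.9113  Neff=1.6574  idx=[0, 0, 0, 0, 0, 0, 0, 0, 1, 1, 2]
step 2: w=[0.0000, 0.0000, 0.0000, 0.0000, 0.0000, 0.0000, 0.0000, 0.0000, 0.2162, 0.2162, 0.5675]  mean=-1.1784  Neff=2.4063  idx=[8, 8, 8, 9, 9, 10, 10, 10, 10, 10, 10]
step 3: w=[0.0260, 0.0260, 0.0260, 0.0260, 0.0260, 0.1450, 0.1450, 0.1450, 0.1450, 0.1450, 0.1450]  mean=-1.0815  Neff=7.7176  idx=[1, 4, 5, 6, 6, 7, 8, 8, 9, 9, 10]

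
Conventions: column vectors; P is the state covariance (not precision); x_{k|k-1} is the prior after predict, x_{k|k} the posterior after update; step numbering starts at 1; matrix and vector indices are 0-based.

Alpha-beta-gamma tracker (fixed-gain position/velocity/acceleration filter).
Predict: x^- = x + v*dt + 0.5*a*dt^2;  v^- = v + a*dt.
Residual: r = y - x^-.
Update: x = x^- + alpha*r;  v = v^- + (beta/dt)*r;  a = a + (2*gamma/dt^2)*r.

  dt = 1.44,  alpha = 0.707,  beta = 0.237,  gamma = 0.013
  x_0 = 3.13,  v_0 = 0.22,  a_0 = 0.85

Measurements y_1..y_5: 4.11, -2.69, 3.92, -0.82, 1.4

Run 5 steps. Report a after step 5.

step 1: x_pred=4.3281  r=-0.2181  x^+=4.1739  v^+=1.4081  a^+=0.8473
step 2: x_pred=7.0800  r=-9.7700  x^+=0.1726  v^+=1.0202  a^+=0.7248
step 3: x_pred=2.3931  r=1.5269  x^+=3.4726  v^+=2.3151  a^+=0.7439
step 4: x_pred=7.5777  r=-8.3977  x^+=1.6405  v^+=2.0042  a^+=0.6386
step 5: x_pred=5.1888  r=-3.7888  x^+=2.5101  v^+=2.3003  a^+=0.5911

a_post = 0.5911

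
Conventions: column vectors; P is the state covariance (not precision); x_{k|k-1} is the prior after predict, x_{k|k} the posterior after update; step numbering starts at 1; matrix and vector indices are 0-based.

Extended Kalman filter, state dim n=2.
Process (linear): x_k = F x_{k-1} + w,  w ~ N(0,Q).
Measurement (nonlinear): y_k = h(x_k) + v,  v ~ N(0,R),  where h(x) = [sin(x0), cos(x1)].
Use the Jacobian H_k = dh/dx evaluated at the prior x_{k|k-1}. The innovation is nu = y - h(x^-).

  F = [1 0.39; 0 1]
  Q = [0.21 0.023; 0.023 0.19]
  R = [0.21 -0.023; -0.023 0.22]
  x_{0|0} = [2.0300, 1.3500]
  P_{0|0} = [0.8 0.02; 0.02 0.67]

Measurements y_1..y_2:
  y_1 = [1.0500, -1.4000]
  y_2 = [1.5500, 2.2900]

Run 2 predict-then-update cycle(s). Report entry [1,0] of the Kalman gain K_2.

K[1,0] = -0.1119

step 1: x^-=[2.5565, 1.3500]  P^-=[1.1275 0.3043; 0.3043 0.8600]  H_jac=[-0.8337 0.0000; 0.0000 -0.9757]  S=[0.9936 0.2245; 0.2245 1.0388]  K=[-0.9267 -0.0855; -0.0765 -0.7913]  nu=[0.4977, -1.6190]  x^+=[2.2338, 2.5930]  P^+=[0.2311 -0.0026; -0.0026 0.1766]
step 2: x^-=[3.2450, 2.5930]  P^-=[0.4659 0.0893; 0.0893 0.3666]  H_jac=[-0.9947 0.0000; 0.0000 -0.5215]  S=[0.6710 0.0233; 0.0233 0.3197]  K=[-0.6874 -0.0955; -0.1119 -0.5898]  nu=[1.6533, 3.1433]  x^+=[1.8083, 0.5540]  P^+=[0.1429 0.0100; 0.0100 0.2439]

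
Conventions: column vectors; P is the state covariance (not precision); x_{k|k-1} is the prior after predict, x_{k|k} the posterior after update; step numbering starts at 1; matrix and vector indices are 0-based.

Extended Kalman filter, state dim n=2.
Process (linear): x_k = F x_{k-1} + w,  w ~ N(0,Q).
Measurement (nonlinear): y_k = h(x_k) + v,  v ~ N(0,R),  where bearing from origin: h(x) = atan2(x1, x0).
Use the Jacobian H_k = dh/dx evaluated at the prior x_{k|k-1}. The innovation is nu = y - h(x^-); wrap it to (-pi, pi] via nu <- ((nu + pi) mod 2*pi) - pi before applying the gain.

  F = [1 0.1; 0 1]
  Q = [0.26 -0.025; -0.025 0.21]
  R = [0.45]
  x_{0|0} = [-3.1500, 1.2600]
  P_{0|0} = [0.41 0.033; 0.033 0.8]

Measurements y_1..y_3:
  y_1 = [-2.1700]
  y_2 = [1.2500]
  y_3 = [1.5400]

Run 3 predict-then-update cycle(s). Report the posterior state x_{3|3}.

step 1: x^-=[-3.0240, 1.2600]  P^-=[0.6846 0.0880; 0.0880 1.0100]  H_jac=[-0.1174 -0.2818]  S=[0.5454]  K=[-0.1928; -0.5407]  nu=[1.3664]  x^+=[-3.2875, 0.5212]  P^+=[0.6643 0.0311; 0.0311 0.8505]
step 2: x^-=[-3.2353, 0.5212]  P^-=[0.9391 0.0912; 0.0912 1.0605]  H_jac=[-0.0485 -0.3013]  S=[0.5511]  K=[-0.1325; -0.5878]  nu=[-1.7319]  x^+=[-3.0058, 1.5391]  P^+=[0.9294 0.0483; 0.0483 0.8701]
step 3: x^-=[-2.8519, 1.5391]  P^-=[1.2077 0.1103; 0.1103 1.0801]  H_jac=[-0.1466 -0.2716]  S=[0.5644]  K=[-0.3667; -0.5484]  nu=[-1.1067]  x^+=[-2.4461, 2.1460]  P^+=[1.1318 -0.0032; -0.0032 0.9104]

x_post = [-2.4461, 2.1460]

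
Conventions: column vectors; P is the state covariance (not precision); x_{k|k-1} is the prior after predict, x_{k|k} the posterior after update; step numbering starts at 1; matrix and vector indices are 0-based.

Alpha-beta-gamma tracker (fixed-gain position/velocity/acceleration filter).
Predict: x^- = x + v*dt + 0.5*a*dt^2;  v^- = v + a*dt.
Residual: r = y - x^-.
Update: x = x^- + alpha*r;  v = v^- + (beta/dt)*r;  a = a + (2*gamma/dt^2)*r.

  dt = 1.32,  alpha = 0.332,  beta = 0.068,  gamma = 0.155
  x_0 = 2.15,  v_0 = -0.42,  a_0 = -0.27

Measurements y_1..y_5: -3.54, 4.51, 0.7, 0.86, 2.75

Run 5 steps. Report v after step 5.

v_post = 1.7208

step 1: x_pred=1.3604  r=-4.9004  x^+=-0.2665  v^+=-1.0288  a^+=-1.1419
step 2: x_pred=-2.6194  r=7.1294  x^+=-0.2524  v^+=-2.1688  a^+=0.1266
step 3: x_pred=-3.0050  r=3.7050  x^+=-1.7749  v^+=-1.8109  a^+=0.7858
step 4: x_pred=-3.4807  r=4.3407  x^+=-2.0396  v^+=-0.5501  a^+=1.5580
step 5: x_pred=-1.4083  r=4.1583  x^+=-0.0278  v^+=1.7208  a^+=2.2979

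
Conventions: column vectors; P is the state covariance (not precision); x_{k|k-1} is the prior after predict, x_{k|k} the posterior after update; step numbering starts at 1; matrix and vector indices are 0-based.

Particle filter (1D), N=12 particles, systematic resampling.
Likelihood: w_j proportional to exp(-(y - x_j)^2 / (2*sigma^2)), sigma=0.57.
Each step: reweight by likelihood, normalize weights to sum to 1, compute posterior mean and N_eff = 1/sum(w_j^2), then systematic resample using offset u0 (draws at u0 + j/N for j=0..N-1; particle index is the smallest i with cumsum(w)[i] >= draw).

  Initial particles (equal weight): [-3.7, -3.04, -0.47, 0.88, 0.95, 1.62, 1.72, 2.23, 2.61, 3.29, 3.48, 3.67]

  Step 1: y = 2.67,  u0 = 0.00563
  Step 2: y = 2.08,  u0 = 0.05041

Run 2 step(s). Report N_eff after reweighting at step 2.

step 1: w=[0.0000, 0.0000, 0.0000, 0.0022, 0.0032, 0.0552, 0.0751, 0.2236, 0.2996, 0.1667, 0.1098, 0.0646]  mean=2.6719  Neff=5.1954  idx=[5, 6, 7, 7, 7, 8, 8, 8, 9, 9, 10, 10]
step 2: w=[0.1079, 0.1224, 0.1443, 0.1443, 0.1443, 0.0970, 0.0970, 0.0970, 0.0157, 0.0157, 0.0073, 0.0073]  mean=2.2639  Neff=8.4838  idx=[0, 1, 1, 2, 3, 3, 4, 4, 5, 6, 7, 8]

N_eff = 8.4838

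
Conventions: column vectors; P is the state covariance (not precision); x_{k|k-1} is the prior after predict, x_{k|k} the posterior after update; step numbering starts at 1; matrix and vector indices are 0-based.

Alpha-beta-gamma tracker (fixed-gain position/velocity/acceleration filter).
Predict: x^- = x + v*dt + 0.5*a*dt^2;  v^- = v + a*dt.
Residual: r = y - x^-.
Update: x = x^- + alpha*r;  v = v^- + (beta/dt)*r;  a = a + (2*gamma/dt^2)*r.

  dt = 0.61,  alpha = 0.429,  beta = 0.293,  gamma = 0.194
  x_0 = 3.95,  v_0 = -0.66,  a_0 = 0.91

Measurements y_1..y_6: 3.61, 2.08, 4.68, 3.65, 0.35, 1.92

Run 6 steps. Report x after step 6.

x_post = 1.8674

step 1: x_pred=3.7167  r=-0.1067  x^+=3.6709  v^+=-0.1562  a^+=0.7987
step 2: x_pred=3.7243  r=-1.6443  x^+=3.0189  v^+=-0.4587  a^+=-0.9158
step 3: x_pred=2.5687  r=2.1113  x^+=3.4744  v^+=-0.0032  a^+=1.2857
step 4: x_pred=3.7117  r=-0.0617  x^+=3.6852  v^+=0.7514  a^+=1.2214
step 5: x_pred=4.3708  r=-4.0208  x^+=2.6459  v^+=-0.4348  a^+=-2.9712
step 6: x_pred=1.8279  r=0.0921  x^+=1.8674  v^+=-2.2030  a^+=-2.8752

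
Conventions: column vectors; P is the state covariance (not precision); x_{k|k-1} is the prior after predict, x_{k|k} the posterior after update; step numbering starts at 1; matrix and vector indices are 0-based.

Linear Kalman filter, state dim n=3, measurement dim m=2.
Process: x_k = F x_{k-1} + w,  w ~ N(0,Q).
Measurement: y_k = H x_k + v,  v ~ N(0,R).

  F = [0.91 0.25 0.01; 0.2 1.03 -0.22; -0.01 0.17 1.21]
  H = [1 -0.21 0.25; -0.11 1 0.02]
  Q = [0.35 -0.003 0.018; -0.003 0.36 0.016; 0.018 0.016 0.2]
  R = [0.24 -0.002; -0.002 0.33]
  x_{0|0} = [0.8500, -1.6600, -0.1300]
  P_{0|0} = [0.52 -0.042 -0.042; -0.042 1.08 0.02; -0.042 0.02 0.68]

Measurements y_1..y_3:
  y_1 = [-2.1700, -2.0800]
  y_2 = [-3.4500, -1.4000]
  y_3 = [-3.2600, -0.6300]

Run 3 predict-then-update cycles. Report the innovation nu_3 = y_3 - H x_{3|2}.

step 1: x^-=[0.3572, -1.5112, -0.4480]  P^-=[0.8284 0.3342 0.0208; 0.3342 1.5368 0.0360; 0.0208 0.0360 1.2362]  S=[1.0797 -0.0591; -0.0591 1.8052]  K=[0.7157 0.1583; 0.0646 0.8335; 0.3009 0.0422]  nu=[-2.7326, -0.5205]  x^+=[-1.6810, -2.1215, -1.2921]  P^+=[0.2434 0.0820 -0.2191; 0.0820 0.2846 -0.0335; -0.2191 -0.0335 1.1368]
step 2: x^-=[-2.0730, -2.2370, -1.9073]  P^-=[0.6026 0.2380 -0.1973; 0.2380 0.7949 -0.3293; -0.1973 -0.3293 1.8639]  S=[0.8302 -0.0619; -0.0619 1.0683]  K=[0.6207 0.1930; 0.0398 0.7157; 0.3897 -0.2305]  nu=[-1.3700, 0.6472]  x^+=[-2.7985, -1.8283, -2.5903]  P^+=[0.2579 0.0979 -0.3548; 0.0979 0.2499 -0.1493; -0.3548 -0.1493 1.6699]
step 3: x^-=[-3.0296, -1.8730, -3.4171]  P^-=[0.6167 0.2783 -0.3747; 0.2783 0.8554 -0.6501; -0.3747 -0.6501 2.5990]  S=[0.8209 -0.1088; -0.1088 1.1084]  K=[0.5980 0.2418; 0.0195 0.7344; 0.4405 -0.4592]  nu=[0.2305, 0.9781]  x^+=[-2.6553, -1.1502, -3.7647]  P^+=[0.2898 0.1202 -0.4862; 0.1202 0.2605 -0.2491; -0.4862 -0.2491 2.1620]

innov = [0.2305, 0.9781]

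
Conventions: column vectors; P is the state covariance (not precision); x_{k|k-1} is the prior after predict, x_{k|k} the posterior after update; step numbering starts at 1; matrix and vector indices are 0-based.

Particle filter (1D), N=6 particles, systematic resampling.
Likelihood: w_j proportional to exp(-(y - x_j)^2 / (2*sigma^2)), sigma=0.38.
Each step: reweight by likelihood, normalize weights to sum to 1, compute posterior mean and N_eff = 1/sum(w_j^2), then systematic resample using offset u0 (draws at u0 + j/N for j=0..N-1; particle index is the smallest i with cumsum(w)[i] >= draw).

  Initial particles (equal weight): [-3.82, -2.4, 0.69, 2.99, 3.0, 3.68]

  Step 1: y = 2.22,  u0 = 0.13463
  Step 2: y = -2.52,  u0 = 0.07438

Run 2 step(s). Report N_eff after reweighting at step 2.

step 1: w=[0.0000, 0.0000, 0.0012, 0.5115, 0.4848, 0.0025]  mean=2.9938  Neff=2.0133  idx=[3, 3, 3, 4, 4, 4]
step 2: w=[0.1981, 0.1981, 0.1981, 0.1352, 0.1352, 0.1352]  mean=2.9941  Neff=5.7938  idx=[0, 1, 2, 2, 4, 5]

N_eff = 5.7938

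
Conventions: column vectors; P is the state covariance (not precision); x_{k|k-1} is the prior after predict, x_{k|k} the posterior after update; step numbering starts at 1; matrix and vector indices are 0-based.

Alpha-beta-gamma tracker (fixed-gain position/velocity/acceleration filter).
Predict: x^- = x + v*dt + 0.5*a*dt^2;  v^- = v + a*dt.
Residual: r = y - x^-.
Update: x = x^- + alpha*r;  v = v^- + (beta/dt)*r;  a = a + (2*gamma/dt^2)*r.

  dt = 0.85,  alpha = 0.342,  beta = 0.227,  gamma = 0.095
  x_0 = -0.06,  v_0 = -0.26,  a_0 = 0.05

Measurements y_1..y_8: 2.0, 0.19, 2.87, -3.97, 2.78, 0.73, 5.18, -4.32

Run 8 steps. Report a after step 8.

step 1: x_pred=-0.2629  r=2.2629  x^+=0.5110  v^+=0.3868  a^+=0.6451
step 2: x_pred=1.0728  r=-0.8828  x^+=0.7709  v^+=0.6994  a^+=0.4129
step 3: x_pred=1.5146  r=1.3554  x^+=1.9781  v^+=1.4124  a^+=0.7694
step 4: x_pred=3.4566  r=-7.4266  x^+=0.9167  v^+=0.0830  a^+=-1.1836
step 5: x_pred=0.5597  r=2.2203  x^+=1.3190  v^+=-0.3301  a^+=-0.5997
step 6: x_pred=0.8218  r=-0.0918  x^+=0.7904  v^+=-0.8644  a^+=-0.6239
step 7: x_pred=-0.1697  r=5.3497  x^+=1.6599  v^+=0.0340  a^+=0.7830
step 8: x_pred=1.9716  r=-6.2916  x^+=-0.1801  v^+=-0.9807  a^+=-0.8716

a_post = -0.8716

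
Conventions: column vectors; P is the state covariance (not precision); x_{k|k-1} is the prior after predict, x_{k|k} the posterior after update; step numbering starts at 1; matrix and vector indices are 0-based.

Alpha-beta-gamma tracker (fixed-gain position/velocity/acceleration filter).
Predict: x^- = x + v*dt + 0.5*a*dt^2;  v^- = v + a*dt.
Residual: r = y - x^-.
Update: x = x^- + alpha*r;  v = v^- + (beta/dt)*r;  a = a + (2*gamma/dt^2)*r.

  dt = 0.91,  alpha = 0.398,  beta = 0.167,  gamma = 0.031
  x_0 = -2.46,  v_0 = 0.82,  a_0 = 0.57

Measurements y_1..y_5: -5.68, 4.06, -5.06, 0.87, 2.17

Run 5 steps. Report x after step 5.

x_post = 2.2246

step 1: x_pred=-1.4778  r=-4.2022  x^+=-3.1503  v^+=0.5675  a^+=0.2554
step 2: x_pred=-2.5281  r=6.5881  x^+=0.0940  v^+=2.0089  a^+=0.7486
step 3: x_pred=2.2321  r=-7.2921  x^+=-0.6702  v^+=1.3520  a^+=0.2027
step 4: x_pred=0.6441  r=0.2259  x^+=0.7340  v^+=1.5779  a^+=0.2196
step 5: x_pred=2.2608  r=-0.0908  x^+=2.2246  v^+=1.7610  a^+=0.2128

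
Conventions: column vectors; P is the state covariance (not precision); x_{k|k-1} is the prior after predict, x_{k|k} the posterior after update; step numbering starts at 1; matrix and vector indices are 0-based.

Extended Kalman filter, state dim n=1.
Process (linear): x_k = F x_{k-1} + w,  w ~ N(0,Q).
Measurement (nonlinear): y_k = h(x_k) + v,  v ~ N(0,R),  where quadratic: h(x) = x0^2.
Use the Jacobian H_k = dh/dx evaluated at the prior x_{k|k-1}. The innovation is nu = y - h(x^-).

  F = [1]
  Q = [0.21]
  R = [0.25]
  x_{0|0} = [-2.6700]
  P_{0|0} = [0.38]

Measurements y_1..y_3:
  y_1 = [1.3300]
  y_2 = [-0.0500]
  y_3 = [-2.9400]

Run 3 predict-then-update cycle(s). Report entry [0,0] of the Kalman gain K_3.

step 1: x^-=[-2.6700]  P^-=[0.5900]  H_jac=[-5.3400]  S=[17.0742]  K=[-0.1845]  nu=[-5.7989]  x^+=[-1.6000]  P^+=[0.0086]
step 2: x^-=[-1.6000]  P^-=[0.2186]  H_jac=[-3.1999]  S=[2.4888]  K=[-0.2811]  nu=[-2.6099]  x^+=[-0.8663]  P^+=[0.0220]
step 3: x^-=[-0.8663]  P^-=[0.2320]  H_jac=[-1.7326]  S=[0.9463]  K=[-0.4247]  nu=[-3.6905]  x^+=[0.7010]  P^+=[0.0613]

K[0,0] = -0.4247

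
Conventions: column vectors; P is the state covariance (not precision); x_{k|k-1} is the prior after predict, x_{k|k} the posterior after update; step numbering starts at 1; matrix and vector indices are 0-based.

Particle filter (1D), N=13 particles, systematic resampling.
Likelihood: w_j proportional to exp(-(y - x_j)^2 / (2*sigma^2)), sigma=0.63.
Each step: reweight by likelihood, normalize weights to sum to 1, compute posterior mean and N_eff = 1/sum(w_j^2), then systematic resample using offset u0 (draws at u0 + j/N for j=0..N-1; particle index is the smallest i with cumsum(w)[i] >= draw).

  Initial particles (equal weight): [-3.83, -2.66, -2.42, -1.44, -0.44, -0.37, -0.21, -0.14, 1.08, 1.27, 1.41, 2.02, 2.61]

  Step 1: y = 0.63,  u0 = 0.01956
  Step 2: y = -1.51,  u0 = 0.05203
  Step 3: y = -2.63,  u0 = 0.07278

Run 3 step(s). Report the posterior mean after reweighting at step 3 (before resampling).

step 1: w=[0.0000, 0.0000, 0.0000, 0.0014, 0.0708, 0.0849, 0.1231, 0.1418, 0.2319, 0.1787, 0.1391, 0.0262, 0.0021]  mean=0.6219  Neff=6.5261  idx=[4, 5, 6, 6, 7, 7, 8, 8, 8, 9, 9, 10, 10]
step 2: w=[0.2756, 0.2268, 0.1387, 0.1387, 0.1096, 0.1096, 0.0002, 0.0002, 0.0002, 0.0001, 0.0001, 0.0000, 0.0000]  mean=-0.2931  Neff=5.2654  idx=[0, 0, 0, 1, 1, 1, 2, 2, 3, 3, 4, 5, 5]
step 3: w=[0.1517, 0.1517, 0.1517, 0.1025, 0.1025, 0.1025, 0.0399, 0.0399, 0.0399, 0.0399, 0.0259, 0.0259, 0.0259]  mean=-0.3585  Neff=9.1761  idx=[0, 0, 1, 2, 2, 3, 3, 4, 5, 6, 7, 9, 12]

post_mean = -0.3585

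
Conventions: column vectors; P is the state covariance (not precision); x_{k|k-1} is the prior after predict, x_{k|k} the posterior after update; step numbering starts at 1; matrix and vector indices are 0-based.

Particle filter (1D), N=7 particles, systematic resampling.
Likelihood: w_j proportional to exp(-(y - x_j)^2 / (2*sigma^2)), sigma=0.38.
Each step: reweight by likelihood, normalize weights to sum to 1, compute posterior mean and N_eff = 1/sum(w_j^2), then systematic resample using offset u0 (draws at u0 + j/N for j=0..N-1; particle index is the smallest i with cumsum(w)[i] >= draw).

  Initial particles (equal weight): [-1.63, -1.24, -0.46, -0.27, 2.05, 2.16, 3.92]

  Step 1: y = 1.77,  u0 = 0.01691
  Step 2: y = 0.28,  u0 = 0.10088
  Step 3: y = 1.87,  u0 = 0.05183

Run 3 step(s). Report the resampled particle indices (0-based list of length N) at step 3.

resampled_idx = [0, 1, 2, 3, 4, 5, 6]

step 1: w=[0.0000, 0.0000, 0.0000, 0.0000, 0.5635, 0.4365, 0.0000]  mean=2.0980  Neff=1.9683  idx=[4, 4, 4, 4, 5, 5, 5]
step 2: w=[0.2107, 0.2107, 0.2107, 0.2107, 0.0525, 0.0525, 0.0525]  mean=2.0673  Neff=5.3833  idx=[0, 1, 1, 2, 3, 3, 6]
step 3: w=[0.1463, 0.1463, 0.1463, 0.1463, 0.1463, 0.1463, 0.1223]  mean=2.0635  Neff=6.9759  idx=[0, 1, 2, 3, 4, 5, 6]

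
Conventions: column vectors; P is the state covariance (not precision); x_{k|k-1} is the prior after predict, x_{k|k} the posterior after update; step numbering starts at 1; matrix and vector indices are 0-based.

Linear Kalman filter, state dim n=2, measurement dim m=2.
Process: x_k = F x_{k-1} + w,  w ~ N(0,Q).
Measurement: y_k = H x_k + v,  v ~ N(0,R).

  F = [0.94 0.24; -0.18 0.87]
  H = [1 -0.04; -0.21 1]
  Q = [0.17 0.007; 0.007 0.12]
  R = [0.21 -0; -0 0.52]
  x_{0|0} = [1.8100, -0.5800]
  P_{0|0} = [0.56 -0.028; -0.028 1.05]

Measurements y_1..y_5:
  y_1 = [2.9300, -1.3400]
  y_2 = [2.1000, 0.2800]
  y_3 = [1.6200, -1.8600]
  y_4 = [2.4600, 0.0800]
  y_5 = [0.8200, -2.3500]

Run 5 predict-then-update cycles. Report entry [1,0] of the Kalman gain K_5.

step 1: x^-=[1.5622, -0.8304]  P^-=[0.7127 0.1098; 0.1098 0.9417]  S=[0.9154 -0.0766; -0.0766 1.4470]  K=[0.7749 0.0135; 0.1325 0.6419]  nu=[1.3346, -0.1815]  x^+=[2.5939, -0.7701]  P^+=[0.1644 0.0415; 0.0415 0.3425]
step 2: x^-=[2.2534, -1.1369]  P^-=[0.3537 0.0829; 0.0829 0.3715]  S=[0.5577 -0.0056; -0.0056 0.8723]  K=[0.6285 0.0139; 0.1260 0.4068]  nu=[-0.1989, 1.8901]  x^+=[2.1546, -0.3931]  P^+=[0.1334 0.0352; 0.0352 0.2189]
step 3: x^-=[1.9310, -0.7298]  P^-=[0.3164 0.0574; 0.0574 0.2790]  S=[0.5222 -0.0197; -0.0197 0.7888]  K=[0.6015 0.0036; 0.1014 0.3409]  nu=[-0.3402, -0.7247]  x^+=[1.7238, -1.0114]  P^+=[0.1275 0.0286; 0.0286 0.1833]
step 4: x^-=[1.3776, -1.1902]  P^-=[0.3061 0.0459; 0.0459 0.2539]  S=[0.5128 -0.0282; -0.0282 0.7681]  K=[0.5932 -0.0022; 0.0873 0.3212]  nu=[1.0348, 1.5595]  x^+=[1.9880, -0.5989]  P^+=[0.1256 0.0252; 0.0252 0.1723]
step 5: x^-=[1.7250, -0.8789]  P^-=[0.3023 0.0413; 0.0413 0.2466]  S=[0.5094 -0.0317; -0.0317 0.7626]  K=[0.5899 -0.0046; 0.0813 0.3154]  nu=[-0.9401, -1.1088]  x^+=[1.1755, -1.3051]  P^+=[0.1248 0.0238; 0.0238 0.1690]

K[1,0] = 0.0813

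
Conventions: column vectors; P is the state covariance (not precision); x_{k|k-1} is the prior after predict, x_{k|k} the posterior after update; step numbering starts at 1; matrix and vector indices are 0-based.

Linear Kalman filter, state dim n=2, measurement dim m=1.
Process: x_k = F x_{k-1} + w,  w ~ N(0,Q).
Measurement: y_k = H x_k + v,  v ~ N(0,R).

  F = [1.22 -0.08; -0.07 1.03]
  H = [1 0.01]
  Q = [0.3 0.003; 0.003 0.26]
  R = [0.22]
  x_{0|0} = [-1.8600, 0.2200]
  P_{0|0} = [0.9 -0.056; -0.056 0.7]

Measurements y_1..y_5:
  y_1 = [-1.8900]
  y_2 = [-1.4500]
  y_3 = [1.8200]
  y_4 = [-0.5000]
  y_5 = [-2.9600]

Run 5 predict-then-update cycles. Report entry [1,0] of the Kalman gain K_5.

step 1: x^-=[-2.2868, 0.3568]  P^-=[1.6550 -0.2022; -0.2022 1.0151]  S=[1.8710]  K=[0.8834; -0.1027]  nu=[0.3932]  x^+=[-1.9394, 0.3164]  P^+=[0.1947 -0.0325; -0.0325 0.9954]
step 2: x^-=[-2.3914, 0.4617]  P^-=[0.6025 -0.1367; -0.1367 1.3217]  S=[0.8199]  K=[0.7332; -0.1506]  nu=[0.9368]  x^+=[-1.7046, 0.3206]  P^+=[0.1618 -0.0462; -0.0462 1.3031]
step 3: x^-=[-2.1052, 0.4495]  P^-=[0.5581 -0.1765; -0.1765 1.6499]  S=[0.7748]  K=[0.7181; -0.2065]  nu=[3.9207]  x^+=[0.7103, -0.3600]  P^+=[0.1586 -0.0616; -0.0616 1.6168]
step 4: x^-=[0.8953, -0.4205]  P^-=[0.5584 -0.2215; -0.2215 1.9850]  S=[0.7742]  K=[0.7184; -0.2605]  nu=[-1.3911]  x^+=[-0.1041, -0.0582]  P^+=[0.1588 -0.0766; -0.0766 1.9324]
step 5: x^-=[-0.1224, -0.0526]  P^-=[0.5637 -0.2665; -0.2665 2.3219]  S=[0.7786]  K=[0.7206; -0.3125]  nu=[-2.8371]  x^+=[-2.1667, 0.8339]  P^+=[0.1594 -0.0912; -0.0912 2.2459]

K[1,0] = -0.3125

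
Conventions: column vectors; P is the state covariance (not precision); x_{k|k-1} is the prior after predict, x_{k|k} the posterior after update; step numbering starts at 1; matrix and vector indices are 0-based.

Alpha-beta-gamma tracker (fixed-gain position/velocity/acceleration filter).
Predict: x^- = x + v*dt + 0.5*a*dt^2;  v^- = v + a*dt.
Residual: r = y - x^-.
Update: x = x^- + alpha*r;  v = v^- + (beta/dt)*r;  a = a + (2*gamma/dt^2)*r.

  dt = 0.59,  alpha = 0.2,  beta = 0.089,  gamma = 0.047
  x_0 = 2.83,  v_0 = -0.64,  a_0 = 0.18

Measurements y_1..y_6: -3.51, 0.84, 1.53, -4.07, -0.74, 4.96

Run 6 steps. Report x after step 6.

x_post = -3.5514

step 1: x_pred=2.4837  r=-5.9937  x^+=1.2850  v^+=-1.4379  a^+=-1.4385
step 2: x_pred=0.1862  r=0.6538  x^+=0.3170  v^+=-2.1881  a^+=-1.2620
step 3: x_pred=-1.1936  r=2.7236  x^+=-0.6489  v^+=-2.5218  a^+=-0.5265
step 4: x_pred=-2.2284  r=-1.8416  x^+=-2.5967  v^+=-3.1102  a^+=-1.0238
step 5: x_pred=-4.6099  r=3.8699  x^+=-3.8359  v^+=-3.1305  a^+=0.0212
step 6: x_pred=-5.6792  r=10.6392  x^+=-3.5514  v^+=-1.5131  a^+=2.8942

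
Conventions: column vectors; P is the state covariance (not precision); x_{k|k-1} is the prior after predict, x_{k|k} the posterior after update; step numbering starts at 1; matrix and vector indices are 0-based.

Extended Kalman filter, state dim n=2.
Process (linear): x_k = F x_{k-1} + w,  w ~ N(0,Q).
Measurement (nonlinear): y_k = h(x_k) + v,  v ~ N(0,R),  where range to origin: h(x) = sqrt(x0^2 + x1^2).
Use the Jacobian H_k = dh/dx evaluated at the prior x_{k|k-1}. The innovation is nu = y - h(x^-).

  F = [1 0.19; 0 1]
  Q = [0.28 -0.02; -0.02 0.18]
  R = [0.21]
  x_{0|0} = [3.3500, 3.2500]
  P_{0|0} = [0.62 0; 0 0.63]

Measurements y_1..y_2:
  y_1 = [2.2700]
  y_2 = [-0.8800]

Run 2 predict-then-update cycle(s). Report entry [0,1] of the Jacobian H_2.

step 1: x^-=[3.9675, 3.2500]  P^-=[0.9227 0.0997; 0.0997 0.8100]  H_jac=[0.7736 0.6337]  S=[1.1852]  K=[0.6556; 0.4981]  nu=[-2.8587]  x^+=[2.0934, 1.8259]  P^+=[0.4134 -0.2874; -0.2874 0.5159]
step 2: x^-=[2.4403, 1.8259]  P^-=[0.6028 -0.2093; -0.2093 0.6959]  H_jac=[0.8007 0.5991]  S=[0.6454]  K=[0.5535; 0.3863]  nu=[-3.9278]  x^+=[0.2662, 0.3087]  P^+=[0.4051 -0.3473; -0.3473 0.5996]

H_jac[0,1] = 0.5991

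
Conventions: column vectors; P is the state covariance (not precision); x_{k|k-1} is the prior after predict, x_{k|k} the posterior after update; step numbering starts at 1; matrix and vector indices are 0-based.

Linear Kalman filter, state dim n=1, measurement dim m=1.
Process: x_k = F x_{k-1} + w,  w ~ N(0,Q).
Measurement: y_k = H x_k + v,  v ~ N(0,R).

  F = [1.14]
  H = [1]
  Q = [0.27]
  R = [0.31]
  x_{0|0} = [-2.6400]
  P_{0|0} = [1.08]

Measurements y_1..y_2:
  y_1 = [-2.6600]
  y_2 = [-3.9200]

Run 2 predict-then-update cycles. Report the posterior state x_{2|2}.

step 1: x^-=[-3.0096]  P^-=[1.6736]  S=[1.9836]  K=[0.8437]  nu=[0.3496]  x^+=[-2.7146]  P^+=[0.2616]
step 2: x^-=[-3.0947]  P^-=[0.6099]  S=[0.9199]  K=[0.6630]  nu=[-0.8253]  x^+=[-3.6419]  P^+=[0.2055]

x_post = [-3.6419]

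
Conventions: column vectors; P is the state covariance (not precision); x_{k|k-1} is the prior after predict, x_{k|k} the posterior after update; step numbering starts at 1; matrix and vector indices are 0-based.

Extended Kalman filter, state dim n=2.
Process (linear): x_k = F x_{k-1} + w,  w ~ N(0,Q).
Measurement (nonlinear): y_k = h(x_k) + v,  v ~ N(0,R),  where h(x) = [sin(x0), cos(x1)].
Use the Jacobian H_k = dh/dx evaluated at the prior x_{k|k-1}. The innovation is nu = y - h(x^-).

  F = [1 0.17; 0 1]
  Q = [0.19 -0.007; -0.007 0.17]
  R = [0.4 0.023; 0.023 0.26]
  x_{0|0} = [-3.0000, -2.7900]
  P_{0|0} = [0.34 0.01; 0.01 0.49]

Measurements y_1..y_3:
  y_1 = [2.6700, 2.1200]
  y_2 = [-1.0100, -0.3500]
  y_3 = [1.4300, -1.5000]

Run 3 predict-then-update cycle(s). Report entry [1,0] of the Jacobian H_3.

step 1: x^-=[-3.4743, -2.7900]  P^-=[0.5476 0.0863; 0.0863 0.6600]  H_jac=[-0.9452 0.0000; 0.0000 0.3444]  S=[0.8892 -0.0051; -0.0051 0.3383]  K=[-0.5816 0.0791; -0.0879 0.6706]  nu=[2.3434, 3.0588]  x^+=[-4.5952, -0.9447]  P^+=[0.2442 0.0209; 0.0209 0.5004]
step 2: x^-=[-4.7558, -0.9447]  P^-=[0.4558 0.0989; 0.0989 0.6704]  H_jac=[0.0434 0.0000; 0.0000 0.8103]  S=[0.4009 0.0265; 0.0265 0.7002]  K=[0.0419 0.1129; -0.0406 0.7774]  nu=[-2.0091, -0.9360]  x^+=[-4.9458, -1.5907]  P^+=[0.4459 0.0374; 0.0374 0.2483]
step 3: x^-=[-5.2162, -1.5907]  P^-=[0.6558 0.0726; 0.0726 0.4183]  H_jac=[0.4828 0.0000; 0.0000 0.9998]  S=[0.5528 0.0581; 0.0581 0.6781]  K=[0.5665 0.0586; -0.0014 0.6168]  nu=[0.5543, -1.4801]  x^+=[-4.9889, -2.5044]  P^+=[0.4722 0.0283; 0.0283 0.1604]

H_jac[1,0] = 0.0000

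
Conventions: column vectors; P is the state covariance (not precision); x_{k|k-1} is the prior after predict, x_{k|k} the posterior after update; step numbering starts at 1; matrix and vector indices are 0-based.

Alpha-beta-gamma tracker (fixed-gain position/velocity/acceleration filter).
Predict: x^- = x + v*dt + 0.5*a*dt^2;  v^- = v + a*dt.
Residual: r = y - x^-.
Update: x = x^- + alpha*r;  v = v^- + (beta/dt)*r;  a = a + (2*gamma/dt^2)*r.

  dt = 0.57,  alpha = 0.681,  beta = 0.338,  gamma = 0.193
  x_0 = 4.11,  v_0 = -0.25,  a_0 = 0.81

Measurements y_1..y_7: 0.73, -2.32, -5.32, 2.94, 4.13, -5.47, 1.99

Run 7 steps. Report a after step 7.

step 1: x_pred=4.0991  r=-3.3691  x^+=1.8047  v^+=-1.7861  a^+=-3.1927
step 2: x_pred=0.2680  r=-2.5880  x^+=-1.4944  v^+=-5.1406  a^+=-6.2674
step 3: x_pred=-5.4427  r=0.1227  x^+=-5.3591  v^+=-8.6402  a^+=-6.1216
step 4: x_pred=-11.2785  r=14.2185  x^+=-1.5957  v^+=-3.6982  a^+=10.7708
step 5: x_pred=-1.9540  r=6.0840  x^+=2.1892  v^+=6.0488  a^+=17.9989
step 6: x_pred=8.5610  r=-14.0310  x^+=-0.9941  v^+=7.9881  a^+=1.3293
step 7: x_pred=3.7750  r=-1.7850  x^+=2.5594  v^+=7.6873  a^+=-0.7914

a_post = -0.7914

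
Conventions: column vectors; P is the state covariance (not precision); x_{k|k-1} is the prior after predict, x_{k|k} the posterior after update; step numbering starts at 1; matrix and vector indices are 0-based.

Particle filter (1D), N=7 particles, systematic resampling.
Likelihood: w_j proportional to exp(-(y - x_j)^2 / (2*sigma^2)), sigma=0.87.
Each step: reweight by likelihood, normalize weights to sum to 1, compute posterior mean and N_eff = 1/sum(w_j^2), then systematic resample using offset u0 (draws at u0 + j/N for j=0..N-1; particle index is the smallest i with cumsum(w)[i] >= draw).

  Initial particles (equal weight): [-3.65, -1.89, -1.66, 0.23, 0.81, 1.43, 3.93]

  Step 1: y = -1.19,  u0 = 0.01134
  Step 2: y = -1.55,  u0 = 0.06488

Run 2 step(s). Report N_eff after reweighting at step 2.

step 1: w=[0.0094, 0.3706, 0.4428, 0.1352, 0.0365, 0.0055, 0.0000]  mean=-1.4013  Neff=2.8317  idx=[1, 1, 1, 2, 2, 2, 3]
step 2: w=[0.1576, 0.1576, 0.1576, 0.1687, 0.1687, 0.1687, 0.0210]  mean=-1.7291  Neff=6.2354  idx=[0, 1, 2, 3, 3, 4, 5]

N_eff = 6.2354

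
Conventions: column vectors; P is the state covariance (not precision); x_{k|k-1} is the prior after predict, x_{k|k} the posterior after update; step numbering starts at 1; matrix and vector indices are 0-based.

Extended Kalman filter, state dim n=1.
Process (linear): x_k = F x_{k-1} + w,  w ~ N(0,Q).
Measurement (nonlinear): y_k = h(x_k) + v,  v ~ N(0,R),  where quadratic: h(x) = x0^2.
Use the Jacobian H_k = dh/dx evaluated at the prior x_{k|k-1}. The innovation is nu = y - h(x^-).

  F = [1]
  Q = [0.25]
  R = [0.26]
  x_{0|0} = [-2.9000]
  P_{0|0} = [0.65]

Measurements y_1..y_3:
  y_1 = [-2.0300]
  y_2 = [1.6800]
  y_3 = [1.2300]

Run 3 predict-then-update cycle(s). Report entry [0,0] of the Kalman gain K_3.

step 1: x^-=[-2.9000]  P^-=[0.9000]  H_jac=[-5.8000]  S=[30.5360]  K=[-0.1709]  nu=[-10.4400]  x^+=[-1.1153]  P^+=[0.0077]
step 2: x^-=[-1.1153]  P^-=[0.2577]  H_jac=[-2.2307]  S=[1.5421]  K=[-0.3727]  nu=[0.4360]  x^+=[-1.2778]  P^+=[0.0434]
step 3: x^-=[-1.2778]  P^-=[0.2934]  H_jac=[-2.5557]  S=[2.1766]  K=[-0.3445]  nu=[-0.4029]  x^+=[-1.1390]  P^+=[0.0351]

K[0,0] = -0.3445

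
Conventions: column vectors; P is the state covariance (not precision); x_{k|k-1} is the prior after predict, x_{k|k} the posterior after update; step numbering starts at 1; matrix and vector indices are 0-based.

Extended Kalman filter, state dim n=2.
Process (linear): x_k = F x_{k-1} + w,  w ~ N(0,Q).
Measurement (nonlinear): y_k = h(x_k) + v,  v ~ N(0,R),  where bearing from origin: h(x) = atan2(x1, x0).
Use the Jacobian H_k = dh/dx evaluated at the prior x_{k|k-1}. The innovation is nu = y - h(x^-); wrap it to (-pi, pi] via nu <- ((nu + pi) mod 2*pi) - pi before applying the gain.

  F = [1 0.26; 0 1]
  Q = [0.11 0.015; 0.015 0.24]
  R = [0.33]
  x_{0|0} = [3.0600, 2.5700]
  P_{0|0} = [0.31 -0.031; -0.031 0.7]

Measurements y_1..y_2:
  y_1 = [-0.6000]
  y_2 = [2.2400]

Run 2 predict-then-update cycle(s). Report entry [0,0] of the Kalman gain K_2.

K[0,0] = 0.0428

step 1: x^-=[3.7282, 2.5700]  P^-=[0.4512 0.1660; 0.1660 0.9400]  H_jac=[-0.1253 0.1818]  S=[0.3606]  K=[-0.0731; 0.4163]  nu=[-1.2035]  x^+=[3.8162, 2.0690]  P^+=[0.4493 0.1770; 0.1770 0.8775]
step 2: x^-=[4.3542, 2.0690]  P^-=[0.7106 0.4201; 0.4201 1.1175]  H_jac=[-0.0890 0.1874]  S=[0.3608]  K=[0.0428; 0.4766]  nu=[1.7964]  x^+=[4.4311, 2.9251]  P^+=[0.7100 0.4128; 0.4128 1.0356]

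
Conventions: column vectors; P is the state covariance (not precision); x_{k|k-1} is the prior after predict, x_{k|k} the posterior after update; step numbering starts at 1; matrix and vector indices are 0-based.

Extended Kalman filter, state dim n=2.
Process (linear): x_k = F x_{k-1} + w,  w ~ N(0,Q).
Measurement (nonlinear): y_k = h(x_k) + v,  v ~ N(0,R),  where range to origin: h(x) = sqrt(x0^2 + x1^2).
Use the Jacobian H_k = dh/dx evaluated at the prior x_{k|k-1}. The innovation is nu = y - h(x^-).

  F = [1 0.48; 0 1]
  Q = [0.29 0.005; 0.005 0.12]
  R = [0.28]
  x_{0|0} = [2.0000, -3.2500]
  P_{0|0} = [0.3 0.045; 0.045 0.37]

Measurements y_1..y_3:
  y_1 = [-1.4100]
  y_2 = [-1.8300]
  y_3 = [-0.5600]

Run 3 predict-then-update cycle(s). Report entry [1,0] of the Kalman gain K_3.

step 1: x^-=[0.4400, -3.2500]  P^-=[0.7184 0.2276; 0.2276 0.4900]  H_jac=[0.1342 -0.9910]  S=[0.7136]  K=[-0.1810; -0.6377]  nu=[-4.6896]  x^+=[1.2888, -0.2596]  P^+=[0.6951 0.1452; 0.1452 0.1998]
step 2: x^-=[1.1642, -0.2596]  P^-=[1.1705 0.2462; 0.2462 0.3198]  H_jac=[0.9760 -0.2176]  S=[1.3057]  K=[0.8340; 0.1307]  nu=[-3.0228]  x^+=[-1.3568, -0.6547]  P^+=[0.2624 0.1038; 0.1038 0.2975]
step 3: x^-=[-1.6710, -0.6547]  P^-=[0.7206 0.2516; 0.2516 0.4175]  H_jac=[-0.9311 -0.3648]  S=[1.1312]  K=[-0.6743; -0.3418]  nu=[-2.3547]  x^+=[-0.0833, 0.1501]  P^+=[0.2063 -0.0090; -0.0090 0.2854]

K[1,0] = -0.3418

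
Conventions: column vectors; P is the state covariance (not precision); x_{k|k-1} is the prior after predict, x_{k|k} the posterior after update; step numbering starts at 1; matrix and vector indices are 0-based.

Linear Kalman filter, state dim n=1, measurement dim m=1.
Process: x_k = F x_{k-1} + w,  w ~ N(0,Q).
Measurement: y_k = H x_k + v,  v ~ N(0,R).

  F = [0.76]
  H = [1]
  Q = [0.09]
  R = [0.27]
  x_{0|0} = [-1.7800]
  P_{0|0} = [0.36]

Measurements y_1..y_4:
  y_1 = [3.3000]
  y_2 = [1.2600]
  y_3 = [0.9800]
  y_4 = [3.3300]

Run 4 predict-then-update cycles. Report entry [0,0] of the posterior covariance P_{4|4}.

P_post[0,0] = 0.0947

step 1: x^-=[-1.3528]  P^-=[0.2979]  S=[0.5679]  K=[0.5246]  nu=[4.6528]  x^+=[1.0880]  P^+=[0.1416]
step 2: x^-=[0.8269]  P^-=[0.1718]  S=[0.4418]  K=[0.3889]  nu=[0.4331]  x^+=[0.9953]  P^+=[0.1050]
step 3: x^-=[0.7564]  P^-=[0.1506]  S=[0.4206]  K=[0.3581]  nu=[0.2236]  x^+=[0.8365]  P^+=[0.0967]
step 4: x^-=[0.6357]  P^-=[0.1459]  S=[0.4159]  K=[0.3507]  nu=[2.6943]  x^+=[1.5807]  P^+=[0.0947]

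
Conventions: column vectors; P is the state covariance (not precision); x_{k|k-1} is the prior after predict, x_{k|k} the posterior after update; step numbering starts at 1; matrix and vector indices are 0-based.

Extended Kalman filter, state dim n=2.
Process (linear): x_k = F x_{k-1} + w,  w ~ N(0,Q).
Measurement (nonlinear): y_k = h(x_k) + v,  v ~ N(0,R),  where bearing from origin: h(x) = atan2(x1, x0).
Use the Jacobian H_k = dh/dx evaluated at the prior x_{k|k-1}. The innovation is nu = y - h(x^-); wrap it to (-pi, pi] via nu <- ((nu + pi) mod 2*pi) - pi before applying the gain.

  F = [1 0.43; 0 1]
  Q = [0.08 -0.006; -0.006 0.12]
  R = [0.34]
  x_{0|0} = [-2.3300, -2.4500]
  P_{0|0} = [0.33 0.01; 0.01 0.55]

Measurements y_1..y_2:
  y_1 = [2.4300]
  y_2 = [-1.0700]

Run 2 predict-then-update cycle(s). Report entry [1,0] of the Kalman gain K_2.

K[1,0] = -0.2691

step 1: x^-=[-3.3835, -2.4500]  P^-=[0.5203 0.2405; 0.2405 0.6700]  H_jac=[0.1404 -0.1939]  S=[0.3623]  K=[0.0729; -0.2653]  nu=[-1.3383]  x^+=[-3.4811, -2.0949]  P^+=[0.5184 0.2475; 0.2475 0.6445]
step 2: x^-=[-4.3819, -2.0949]  P^-=[0.9304 0.5186; 0.5186 0.7645]  H_jac=[0.0888 -0.1858]  S=[0.3566]  K=[-0.0385; -0.2691]  nu=[1.6256]  x^+=[-4.4444, -2.5323]  P^+=[0.9299 0.5150; 0.5150 0.7387]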